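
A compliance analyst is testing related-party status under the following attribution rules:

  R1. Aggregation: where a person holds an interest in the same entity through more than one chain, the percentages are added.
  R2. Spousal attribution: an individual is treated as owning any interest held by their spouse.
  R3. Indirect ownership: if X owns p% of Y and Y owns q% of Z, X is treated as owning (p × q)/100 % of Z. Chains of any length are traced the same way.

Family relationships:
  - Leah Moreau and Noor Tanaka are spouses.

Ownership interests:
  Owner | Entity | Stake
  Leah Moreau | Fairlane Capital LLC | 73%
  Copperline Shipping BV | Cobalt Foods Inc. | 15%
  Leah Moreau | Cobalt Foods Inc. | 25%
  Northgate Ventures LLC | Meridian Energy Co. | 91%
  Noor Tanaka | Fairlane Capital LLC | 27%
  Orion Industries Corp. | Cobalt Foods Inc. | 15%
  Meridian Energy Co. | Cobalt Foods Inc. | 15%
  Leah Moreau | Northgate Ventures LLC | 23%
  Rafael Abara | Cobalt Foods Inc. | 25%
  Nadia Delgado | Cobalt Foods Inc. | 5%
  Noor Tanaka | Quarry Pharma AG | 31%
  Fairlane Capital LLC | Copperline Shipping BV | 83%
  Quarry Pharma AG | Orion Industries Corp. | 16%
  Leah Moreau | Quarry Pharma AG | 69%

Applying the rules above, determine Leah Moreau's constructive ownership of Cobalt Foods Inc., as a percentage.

42.9895%

By spousal attribution (R2), Leah Moreau is treated as also owning Noor Tanaka's interest in Fairlane Capital LLC, giving 73% + 27% = 100%.
By spousal attribution (R2), Leah Moreau is treated as also owning Noor Tanaka's interest in Quarry Pharma AG, giving 69% + 31% = 100%.
Chain via Fairlane Capital LLC → Copperline Shipping BV (R3): 100% × 83% × 15% = 12.45% of Cobalt Foods Inc.
Chain via Northgate Ventures LLC → Meridian Energy Co. (R3): 23% × 91% × 15% = 3.1395% of Cobalt Foods Inc.
Chain via Quarry Pharma AG → Orion Industries Corp. (R3): 100% × 16% × 15% = 2.4% of Cobalt Foods Inc.
Direct interest in Cobalt Foods Inc: 25%.
Aggregating (R1): 12.45% + 3.1395% + 2.4% + 25% = 42.9895%.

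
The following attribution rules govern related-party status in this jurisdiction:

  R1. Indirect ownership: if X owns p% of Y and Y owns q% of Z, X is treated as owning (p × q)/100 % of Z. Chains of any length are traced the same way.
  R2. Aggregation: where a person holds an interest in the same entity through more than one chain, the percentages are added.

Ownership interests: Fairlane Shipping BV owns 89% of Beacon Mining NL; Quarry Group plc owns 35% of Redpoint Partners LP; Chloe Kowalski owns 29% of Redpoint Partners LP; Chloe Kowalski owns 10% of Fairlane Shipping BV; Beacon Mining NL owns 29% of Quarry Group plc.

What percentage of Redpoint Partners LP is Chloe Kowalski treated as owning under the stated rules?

Chain via Fairlane Shipping BV → Beacon Mining NL → Quarry Group plc (R1): 10% × 89% × 29% × 35% = 0.90335% of Redpoint Partners LP.
Direct interest in Redpoint Partners LP: 29%.
Aggregating (R2): 0.90335% + 29% = 29.90335%.

29.90335%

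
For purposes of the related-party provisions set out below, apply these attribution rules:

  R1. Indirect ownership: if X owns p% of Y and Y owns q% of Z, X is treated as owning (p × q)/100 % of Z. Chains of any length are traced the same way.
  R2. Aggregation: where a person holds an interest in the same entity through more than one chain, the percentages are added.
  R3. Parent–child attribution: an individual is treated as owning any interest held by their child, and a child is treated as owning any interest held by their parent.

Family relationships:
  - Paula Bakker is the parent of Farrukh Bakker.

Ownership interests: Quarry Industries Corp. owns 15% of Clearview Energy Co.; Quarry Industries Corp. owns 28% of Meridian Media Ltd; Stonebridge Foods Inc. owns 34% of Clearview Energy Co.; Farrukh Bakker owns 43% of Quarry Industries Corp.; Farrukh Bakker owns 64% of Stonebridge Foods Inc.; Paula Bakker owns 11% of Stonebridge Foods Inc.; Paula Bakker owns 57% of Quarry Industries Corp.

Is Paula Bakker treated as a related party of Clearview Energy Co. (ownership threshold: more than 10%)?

By parent–child attribution (R3), Paula Bakker is treated as also owning Farrukh Bakker's interest in Quarry Industries Corp, giving 57% + 43% = 100%.
By parent–child attribution (R3), Paula Bakker is treated as also owning Farrukh Bakker's interest in Stonebridge Foods Inc, giving 11% + 64% = 75%.
Chain via Quarry Industries Corp. (R1): 100% × 15% = 15% of Clearview Energy Co.
Chain via Stonebridge Foods Inc. (R1): 75% × 34% = 25.5% of Clearview Energy Co.
Aggregating (R2): 15% + 25.5% = 40.5%.
40.5% exceeds the 10% threshold, so Paula is a related party to Clearview Energy Co.

Yes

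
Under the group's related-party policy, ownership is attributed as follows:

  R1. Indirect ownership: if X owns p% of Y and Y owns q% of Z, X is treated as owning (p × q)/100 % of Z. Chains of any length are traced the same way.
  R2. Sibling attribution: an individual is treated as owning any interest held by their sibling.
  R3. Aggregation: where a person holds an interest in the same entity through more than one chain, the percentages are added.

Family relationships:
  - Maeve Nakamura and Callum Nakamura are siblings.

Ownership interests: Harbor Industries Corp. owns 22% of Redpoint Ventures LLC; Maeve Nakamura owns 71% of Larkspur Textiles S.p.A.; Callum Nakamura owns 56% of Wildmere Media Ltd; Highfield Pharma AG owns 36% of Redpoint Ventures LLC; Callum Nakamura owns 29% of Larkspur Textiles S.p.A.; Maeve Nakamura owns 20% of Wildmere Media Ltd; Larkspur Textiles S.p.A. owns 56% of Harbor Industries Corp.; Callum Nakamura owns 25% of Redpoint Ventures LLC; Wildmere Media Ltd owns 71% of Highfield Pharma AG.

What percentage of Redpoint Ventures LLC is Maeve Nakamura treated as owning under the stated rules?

56.7456%

By sibling attribution (R2), Maeve Nakamura is treated as also owning Callum Nakamura's interest in Larkspur Textiles S.p.A, giving 71% + 29% = 100%.
By sibling attribution (R2), Maeve Nakamura is treated as also owning Callum Nakamura's interest in Wildmere Media Ltd, giving 20% + 56% = 76%.
By sibling attribution (R2), Maeve Nakamura is treated as owning Callum Nakamura's 25% interest in Redpoint Ventures LLC.
Chain via Larkspur Textiles S.p.A. → Harbor Industries Corp. (R1): 100% × 56% × 22% = 12.32% of Redpoint Ventures LLC.
Chain via Wildmere Media Ltd → Highfield Pharma AG (R1): 76% × 71% × 36% = 19.4256% of Redpoint Ventures LLC.
Direct interest in Redpoint Ventures LLC: 25%.
Aggregating (R3): 12.32% + 19.4256% + 25% = 56.7456%.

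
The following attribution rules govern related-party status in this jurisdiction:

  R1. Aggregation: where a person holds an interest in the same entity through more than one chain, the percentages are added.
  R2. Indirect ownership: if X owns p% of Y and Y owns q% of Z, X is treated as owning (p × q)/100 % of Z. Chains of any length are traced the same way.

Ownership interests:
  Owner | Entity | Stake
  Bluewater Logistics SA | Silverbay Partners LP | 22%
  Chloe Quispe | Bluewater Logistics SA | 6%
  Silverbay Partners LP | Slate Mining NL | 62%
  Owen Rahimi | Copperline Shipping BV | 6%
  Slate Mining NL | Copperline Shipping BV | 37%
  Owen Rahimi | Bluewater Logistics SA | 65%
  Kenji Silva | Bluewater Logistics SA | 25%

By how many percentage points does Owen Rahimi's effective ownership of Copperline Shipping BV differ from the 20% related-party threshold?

Chain via Bluewater Logistics SA → Silverbay Partners LP → Slate Mining NL (R2): 65% × 22% × 62% × 37% = 3.28042% of Copperline Shipping BV.
Direct interest in Copperline Shipping BV: 6%.
Aggregating (R1): 3.28042% + 6% = 9.28042%.
9.28042% falls short of the 20% threshold by 10.71958 percentage points.

10.71958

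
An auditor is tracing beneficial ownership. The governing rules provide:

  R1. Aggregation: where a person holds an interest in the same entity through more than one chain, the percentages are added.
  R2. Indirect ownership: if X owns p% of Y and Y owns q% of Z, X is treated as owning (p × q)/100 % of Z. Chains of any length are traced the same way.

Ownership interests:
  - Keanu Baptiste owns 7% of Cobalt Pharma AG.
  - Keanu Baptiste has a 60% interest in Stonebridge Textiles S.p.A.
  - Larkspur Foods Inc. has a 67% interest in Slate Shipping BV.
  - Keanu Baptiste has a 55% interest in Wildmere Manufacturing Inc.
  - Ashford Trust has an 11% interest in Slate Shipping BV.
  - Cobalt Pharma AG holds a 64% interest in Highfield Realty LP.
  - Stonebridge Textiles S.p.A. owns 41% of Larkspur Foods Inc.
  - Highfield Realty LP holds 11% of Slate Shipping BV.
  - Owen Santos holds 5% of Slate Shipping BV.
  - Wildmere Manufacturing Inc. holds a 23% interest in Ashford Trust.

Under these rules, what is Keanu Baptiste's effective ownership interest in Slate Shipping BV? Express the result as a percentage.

18.3663%

Chain via Cobalt Pharma AG → Highfield Realty LP (R2): 7% × 64% × 11% = 0.4928% of Slate Shipping BV.
Chain via Wildmere Manufacturing Inc. → Ashford Trust (R2): 55% × 23% × 11% = 1.3915% of Slate Shipping BV.
Chain via Stonebridge Textiles S.p.A. → Larkspur Foods Inc. (R2): 60% × 41% × 67% = 16.482% of Slate Shipping BV.
Aggregating (R1): 0.4928% + 1.3915% + 16.482% = 18.3663%.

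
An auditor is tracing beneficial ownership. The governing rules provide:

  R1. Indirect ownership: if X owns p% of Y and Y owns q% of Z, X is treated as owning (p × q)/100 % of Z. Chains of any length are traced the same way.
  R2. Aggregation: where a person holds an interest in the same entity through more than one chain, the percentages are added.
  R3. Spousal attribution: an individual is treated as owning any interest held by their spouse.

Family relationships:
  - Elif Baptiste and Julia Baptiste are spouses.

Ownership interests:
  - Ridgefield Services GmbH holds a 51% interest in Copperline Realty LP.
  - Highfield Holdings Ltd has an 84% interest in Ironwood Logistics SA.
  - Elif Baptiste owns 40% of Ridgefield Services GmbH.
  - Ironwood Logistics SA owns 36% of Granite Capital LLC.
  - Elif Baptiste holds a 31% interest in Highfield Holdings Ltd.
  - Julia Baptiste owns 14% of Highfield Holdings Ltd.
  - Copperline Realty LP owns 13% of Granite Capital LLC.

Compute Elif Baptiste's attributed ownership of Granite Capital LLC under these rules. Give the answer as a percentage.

By spousal attribution (R3), Elif Baptiste is treated as also owning Julia Baptiste's interest in Highfield Holdings Ltd, giving 31% + 14% = 45%.
Chain via Highfield Holdings Ltd → Ironwood Logistics SA (R1): 45% × 84% × 36% = 13.608% of Granite Capital LLC.
Chain via Ridgefield Services GmbH → Copperline Realty LP (R1): 40% × 51% × 13% = 2.652% of Granite Capital LLC.
Aggregating (R2): 13.608% + 2.652% = 16.26%.

16.26%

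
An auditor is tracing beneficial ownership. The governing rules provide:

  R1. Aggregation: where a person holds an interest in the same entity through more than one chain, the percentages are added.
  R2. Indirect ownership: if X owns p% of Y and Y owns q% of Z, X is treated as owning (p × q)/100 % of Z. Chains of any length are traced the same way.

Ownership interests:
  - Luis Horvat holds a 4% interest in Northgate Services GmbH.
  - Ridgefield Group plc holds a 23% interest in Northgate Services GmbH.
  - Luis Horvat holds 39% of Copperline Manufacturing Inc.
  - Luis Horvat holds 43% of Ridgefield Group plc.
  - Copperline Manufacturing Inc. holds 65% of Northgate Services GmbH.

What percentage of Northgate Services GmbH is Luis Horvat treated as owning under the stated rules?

39.24%

Chain via Ridgefield Group plc (R2): 43% × 23% = 9.89% of Northgate Services GmbH.
Chain via Copperline Manufacturing Inc. (R2): 39% × 65% = 25.35% of Northgate Services GmbH.
Direct interest in Northgate Services GmbH: 4%.
Aggregating (R1): 9.89% + 25.35% + 4% = 39.24%.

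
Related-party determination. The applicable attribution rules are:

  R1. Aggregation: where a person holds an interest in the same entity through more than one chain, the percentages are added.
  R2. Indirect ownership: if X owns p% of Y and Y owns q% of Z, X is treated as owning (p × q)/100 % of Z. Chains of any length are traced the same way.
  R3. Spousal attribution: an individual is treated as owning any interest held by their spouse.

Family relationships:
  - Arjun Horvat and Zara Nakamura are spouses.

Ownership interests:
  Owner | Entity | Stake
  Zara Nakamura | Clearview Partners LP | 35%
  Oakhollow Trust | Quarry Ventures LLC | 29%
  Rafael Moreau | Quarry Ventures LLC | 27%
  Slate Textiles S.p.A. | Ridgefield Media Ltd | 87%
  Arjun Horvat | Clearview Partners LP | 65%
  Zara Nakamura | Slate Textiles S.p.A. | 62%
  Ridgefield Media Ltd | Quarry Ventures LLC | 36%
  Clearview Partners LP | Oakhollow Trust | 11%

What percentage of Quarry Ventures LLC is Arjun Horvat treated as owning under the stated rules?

22.6084%

By spousal attribution (R3), Arjun Horvat is treated as also owning Zara Nakamura's interest in Clearview Partners LP, giving 65% + 35% = 100%.
By spousal attribution (R3), Arjun Horvat is treated as owning Zara Nakamura's 62% interest in Slate Textiles S.p.A.
Chain via Clearview Partners LP → Oakhollow Trust (R2): 100% × 11% × 29% = 3.19% of Quarry Ventures LLC.
Chain via Slate Textiles S.p.A. → Ridgefield Media Ltd (R2): 62% × 87% × 36% = 19.4184% of Quarry Ventures LLC.
Aggregating (R1): 3.19% + 19.4184% = 22.6084%.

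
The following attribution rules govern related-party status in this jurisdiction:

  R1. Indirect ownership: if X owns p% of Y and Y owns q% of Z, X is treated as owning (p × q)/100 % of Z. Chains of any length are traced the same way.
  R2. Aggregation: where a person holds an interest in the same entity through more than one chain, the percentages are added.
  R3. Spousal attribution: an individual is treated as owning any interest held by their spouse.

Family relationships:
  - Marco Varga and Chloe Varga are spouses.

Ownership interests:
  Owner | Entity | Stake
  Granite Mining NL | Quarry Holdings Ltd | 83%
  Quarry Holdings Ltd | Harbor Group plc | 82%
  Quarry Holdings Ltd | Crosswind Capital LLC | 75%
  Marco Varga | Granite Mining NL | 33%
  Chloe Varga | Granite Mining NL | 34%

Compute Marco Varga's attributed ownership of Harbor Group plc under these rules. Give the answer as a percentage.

45.6002%

By spousal attribution (R3), Marco Varga is treated as also owning Chloe Varga's interest in Granite Mining NL, giving 33% + 34% = 67%.
Chain via Granite Mining NL → Quarry Holdings Ltd (R1): 67% × 83% × 82% = 45.6002% of Harbor Group plc.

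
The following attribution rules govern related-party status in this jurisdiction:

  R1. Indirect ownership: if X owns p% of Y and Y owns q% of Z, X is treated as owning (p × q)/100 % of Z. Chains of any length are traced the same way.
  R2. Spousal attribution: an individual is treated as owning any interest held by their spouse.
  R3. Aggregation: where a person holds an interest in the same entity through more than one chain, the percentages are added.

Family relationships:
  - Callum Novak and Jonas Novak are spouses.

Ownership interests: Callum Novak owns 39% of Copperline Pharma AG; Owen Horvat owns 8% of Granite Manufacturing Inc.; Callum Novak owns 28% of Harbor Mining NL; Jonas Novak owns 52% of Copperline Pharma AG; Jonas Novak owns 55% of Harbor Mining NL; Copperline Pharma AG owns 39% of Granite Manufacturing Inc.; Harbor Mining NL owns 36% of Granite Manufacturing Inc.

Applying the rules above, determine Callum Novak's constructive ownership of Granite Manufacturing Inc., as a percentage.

By spousal attribution (R2), Callum Novak is treated as also owning Jonas Novak's interest in Copperline Pharma AG, giving 39% + 52% = 91%.
By spousal attribution (R2), Callum Novak is treated as also owning Jonas Novak's interest in Harbor Mining NL, giving 28% + 55% = 83%.
Chain via Copperline Pharma AG (R1): 91% × 39% = 35.49% of Granite Manufacturing Inc.
Chain via Harbor Mining NL (R1): 83% × 36% = 29.88% of Granite Manufacturing Inc.
Aggregating (R3): 35.49% + 29.88% = 65.37%.

65.37%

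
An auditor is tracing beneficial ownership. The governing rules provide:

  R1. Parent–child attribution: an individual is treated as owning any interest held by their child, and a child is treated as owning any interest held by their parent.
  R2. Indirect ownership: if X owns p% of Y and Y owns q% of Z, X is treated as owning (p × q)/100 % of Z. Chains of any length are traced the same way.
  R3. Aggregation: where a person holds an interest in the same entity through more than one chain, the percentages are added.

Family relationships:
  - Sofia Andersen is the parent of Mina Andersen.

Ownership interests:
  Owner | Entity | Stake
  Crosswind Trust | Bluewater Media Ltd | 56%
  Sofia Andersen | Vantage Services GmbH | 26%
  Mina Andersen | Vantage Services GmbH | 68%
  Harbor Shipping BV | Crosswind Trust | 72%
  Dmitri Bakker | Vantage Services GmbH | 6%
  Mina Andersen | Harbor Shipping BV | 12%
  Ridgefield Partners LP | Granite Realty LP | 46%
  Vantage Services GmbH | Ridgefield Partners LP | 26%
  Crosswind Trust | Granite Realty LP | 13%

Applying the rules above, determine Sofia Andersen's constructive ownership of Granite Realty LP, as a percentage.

12.3656%

By parent–child attribution (R1), Sofia Andersen is treated as also owning Mina Andersen's interest in Vantage Services GmbH, giving 26% + 68% = 94%.
By parent–child attribution (R1), Sofia Andersen is treated as owning Mina Andersen's 12% interest in Harbor Shipping BV.
Chain via Vantage Services GmbH → Ridgefield Partners LP (R2): 94% × 26% × 46% = 11.2424% of Granite Realty LP.
Chain via Harbor Shipping BV → Crosswind Trust (R2): 12% × 72% × 13% = 1.1232% of Granite Realty LP.
Aggregating (R3): 11.2424% + 1.1232% = 12.3656%.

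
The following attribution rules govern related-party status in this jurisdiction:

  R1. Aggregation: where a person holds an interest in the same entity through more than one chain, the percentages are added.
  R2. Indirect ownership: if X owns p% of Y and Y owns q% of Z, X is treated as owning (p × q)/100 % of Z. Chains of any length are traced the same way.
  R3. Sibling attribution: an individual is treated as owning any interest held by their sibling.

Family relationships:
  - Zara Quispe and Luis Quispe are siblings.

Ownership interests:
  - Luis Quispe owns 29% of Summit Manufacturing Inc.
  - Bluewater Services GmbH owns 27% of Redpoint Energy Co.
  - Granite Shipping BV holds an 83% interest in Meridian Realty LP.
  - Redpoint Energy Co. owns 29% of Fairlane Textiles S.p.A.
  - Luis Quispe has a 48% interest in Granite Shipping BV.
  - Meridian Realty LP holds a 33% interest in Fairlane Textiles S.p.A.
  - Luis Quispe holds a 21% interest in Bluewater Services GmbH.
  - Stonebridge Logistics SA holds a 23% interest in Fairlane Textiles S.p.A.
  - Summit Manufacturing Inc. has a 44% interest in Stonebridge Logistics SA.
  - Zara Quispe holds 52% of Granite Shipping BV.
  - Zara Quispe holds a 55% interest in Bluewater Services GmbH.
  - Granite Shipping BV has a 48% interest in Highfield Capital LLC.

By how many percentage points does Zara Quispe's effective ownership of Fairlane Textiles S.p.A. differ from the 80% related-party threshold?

By sibling attribution (R3), Zara Quispe is treated as also owning Luis Quispe's interest in Bluewater Services GmbH, giving 55% + 21% = 76%.
By sibling attribution (R3), Zara Quispe is treated as also owning Luis Quispe's interest in Granite Shipping BV, giving 52% + 48% = 100%.
By sibling attribution (R3), Zara Quispe is treated as owning Luis Quispe's 29% interest in Summit Manufacturing Inc.
Chain via Bluewater Services GmbH → Redpoint Energy Co. (R2): 76% × 27% × 29% = 5.9508% of Fairlane Textiles S.p.A.
Chain via Granite Shipping BV → Meridian Realty LP (R2): 100% × 83% × 33% = 27.39% of Fairlane Textiles S.p.A.
Chain via Summit Manufacturing Inc. → Stonebridge Logistics SA (R2): 29% × 44% × 23% = 2.9348% of Fairlane Textiles S.p.A.
Aggregating (R1): 5.9508% + 27.39% + 2.9348% = 36.2756%.
36.2756% falls short of the 80% threshold by 43.7244 percentage points.

43.7244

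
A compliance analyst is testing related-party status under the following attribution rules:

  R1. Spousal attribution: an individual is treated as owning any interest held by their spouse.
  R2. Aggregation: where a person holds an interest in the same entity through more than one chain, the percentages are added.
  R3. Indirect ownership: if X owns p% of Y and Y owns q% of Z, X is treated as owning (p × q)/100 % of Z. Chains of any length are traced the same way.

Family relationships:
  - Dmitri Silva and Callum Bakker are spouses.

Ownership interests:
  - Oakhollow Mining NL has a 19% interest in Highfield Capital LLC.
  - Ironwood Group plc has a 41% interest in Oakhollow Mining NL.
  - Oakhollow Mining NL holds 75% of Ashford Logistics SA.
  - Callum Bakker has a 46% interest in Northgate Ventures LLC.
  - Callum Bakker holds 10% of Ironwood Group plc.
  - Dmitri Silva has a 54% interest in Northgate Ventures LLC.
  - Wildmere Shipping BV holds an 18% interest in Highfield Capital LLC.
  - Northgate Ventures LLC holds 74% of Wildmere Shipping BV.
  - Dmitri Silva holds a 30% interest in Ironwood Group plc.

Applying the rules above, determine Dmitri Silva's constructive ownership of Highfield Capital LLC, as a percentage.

16.436%

By spousal attribution (R1), Dmitri Silva is treated as also owning Callum Bakker's interest in Ironwood Group plc, giving 30% + 10% = 40%.
By spousal attribution (R1), Dmitri Silva is treated as also owning Callum Bakker's interest in Northgate Ventures LLC, giving 54% + 46% = 100%.
Chain via Ironwood Group plc → Oakhollow Mining NL (R3): 40% × 41% × 19% = 3.116% of Highfield Capital LLC.
Chain via Northgate Ventures LLC → Wildmere Shipping BV (R3): 100% × 74% × 18% = 13.32% of Highfield Capital LLC.
Aggregating (R2): 3.116% + 13.32% = 16.436%.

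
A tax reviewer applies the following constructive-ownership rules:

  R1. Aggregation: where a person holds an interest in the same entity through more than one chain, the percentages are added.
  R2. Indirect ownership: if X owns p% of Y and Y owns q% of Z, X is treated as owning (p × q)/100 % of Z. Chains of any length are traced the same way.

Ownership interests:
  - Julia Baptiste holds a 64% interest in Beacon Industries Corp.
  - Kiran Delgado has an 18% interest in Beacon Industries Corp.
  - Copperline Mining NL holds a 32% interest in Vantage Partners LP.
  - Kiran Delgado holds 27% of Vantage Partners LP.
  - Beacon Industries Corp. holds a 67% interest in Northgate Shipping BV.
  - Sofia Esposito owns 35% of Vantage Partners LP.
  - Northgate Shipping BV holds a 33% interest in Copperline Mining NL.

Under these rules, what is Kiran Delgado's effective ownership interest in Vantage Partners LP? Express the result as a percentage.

28.273536%

Chain via Beacon Industries Corp. → Northgate Shipping BV → Copperline Mining NL (R2): 18% × 67% × 33% × 32% = 1.273536% of Vantage Partners LP.
Direct interest in Vantage Partners LP: 27%.
Aggregating (R1): 1.273536% + 27% = 28.273536%.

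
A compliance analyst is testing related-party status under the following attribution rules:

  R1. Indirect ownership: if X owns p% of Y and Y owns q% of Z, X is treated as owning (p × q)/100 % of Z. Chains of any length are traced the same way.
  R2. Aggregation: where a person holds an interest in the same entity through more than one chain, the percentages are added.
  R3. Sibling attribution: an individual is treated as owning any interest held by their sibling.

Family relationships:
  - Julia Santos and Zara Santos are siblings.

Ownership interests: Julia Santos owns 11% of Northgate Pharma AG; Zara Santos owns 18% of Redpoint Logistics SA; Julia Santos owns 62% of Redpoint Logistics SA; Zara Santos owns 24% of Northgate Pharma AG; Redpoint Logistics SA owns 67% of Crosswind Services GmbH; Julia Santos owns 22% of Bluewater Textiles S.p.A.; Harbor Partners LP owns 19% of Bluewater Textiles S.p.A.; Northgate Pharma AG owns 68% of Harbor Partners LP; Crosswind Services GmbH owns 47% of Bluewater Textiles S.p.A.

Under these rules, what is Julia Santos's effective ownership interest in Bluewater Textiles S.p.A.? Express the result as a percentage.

51.714%

By sibling attribution (R3), Julia Santos is treated as also owning Zara Santos's interest in Northgate Pharma AG, giving 11% + 24% = 35%.
By sibling attribution (R3), Julia Santos is treated as also owning Zara Santos's interest in Redpoint Logistics SA, giving 62% + 18% = 80%.
Chain via Northgate Pharma AG → Harbor Partners LP (R1): 35% × 68% × 19% = 4.522% of Bluewater Textiles S.p.A.
Chain via Redpoint Logistics SA → Crosswind Services GmbH (R1): 80% × 67% × 47% = 25.192% of Bluewater Textiles S.p.A.
Direct interest in Bluewater Textiles S.p.A: 22%.
Aggregating (R2): 4.522% + 25.192% + 22% = 51.714%.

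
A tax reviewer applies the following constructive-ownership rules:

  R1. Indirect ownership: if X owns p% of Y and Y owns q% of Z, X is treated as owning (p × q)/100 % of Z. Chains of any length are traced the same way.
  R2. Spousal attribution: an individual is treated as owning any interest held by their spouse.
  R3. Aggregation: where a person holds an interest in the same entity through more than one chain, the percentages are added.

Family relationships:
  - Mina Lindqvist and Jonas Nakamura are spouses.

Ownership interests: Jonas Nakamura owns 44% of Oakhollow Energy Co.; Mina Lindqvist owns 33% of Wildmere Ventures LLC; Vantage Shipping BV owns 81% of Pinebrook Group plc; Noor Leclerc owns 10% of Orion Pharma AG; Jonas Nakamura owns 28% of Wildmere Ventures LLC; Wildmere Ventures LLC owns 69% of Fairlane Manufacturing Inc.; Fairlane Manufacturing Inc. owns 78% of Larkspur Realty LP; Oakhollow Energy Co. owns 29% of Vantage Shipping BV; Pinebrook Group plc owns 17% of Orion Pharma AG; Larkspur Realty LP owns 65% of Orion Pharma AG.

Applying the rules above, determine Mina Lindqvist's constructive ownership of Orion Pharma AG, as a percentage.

23.096682%

By spousal attribution (R2), Mina Lindqvist is treated as also owning Jonas Nakamura's interest in Wildmere Ventures LLC, giving 33% + 28% = 61%.
By spousal attribution (R2), Mina Lindqvist is treated as owning Jonas Nakamura's 44% interest in Oakhollow Energy Co.
Chain via Wildmere Ventures LLC → Fairlane Manufacturing Inc. → Larkspur Realty LP (R1): 61% × 69% × 78% × 65% = 21.33963% of Orion Pharma AG.
Chain via Oakhollow Energy Co. → Vantage Shipping BV → Pinebrook Group plc (R1): 44% × 29% × 81% × 17% = 1.757052% of Orion Pharma AG.
Aggregating (R3): 21.33963% + 1.757052% = 23.096682%.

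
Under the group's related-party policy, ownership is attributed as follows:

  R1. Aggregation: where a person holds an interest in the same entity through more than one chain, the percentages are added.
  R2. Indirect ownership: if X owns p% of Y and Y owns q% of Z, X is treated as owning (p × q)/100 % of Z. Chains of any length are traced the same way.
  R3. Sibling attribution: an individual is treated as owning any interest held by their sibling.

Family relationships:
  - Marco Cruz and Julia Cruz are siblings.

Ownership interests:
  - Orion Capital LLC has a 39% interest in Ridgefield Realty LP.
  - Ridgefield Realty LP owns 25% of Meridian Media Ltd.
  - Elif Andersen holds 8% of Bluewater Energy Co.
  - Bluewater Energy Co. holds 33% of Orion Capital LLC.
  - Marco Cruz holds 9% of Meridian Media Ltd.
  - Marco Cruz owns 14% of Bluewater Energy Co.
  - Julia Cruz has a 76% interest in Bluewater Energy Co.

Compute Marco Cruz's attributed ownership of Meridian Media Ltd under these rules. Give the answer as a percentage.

11.89575%

By sibling attribution (R3), Marco Cruz is treated as also owning Julia Cruz's interest in Bluewater Energy Co, giving 14% + 76% = 90%.
Chain via Bluewater Energy Co. → Orion Capital LLC → Ridgefield Realty LP (R2): 90% × 33% × 39% × 25% = 2.89575% of Meridian Media Ltd.
Direct interest in Meridian Media Ltd: 9%.
Aggregating (R1): 2.89575% + 9% = 11.89575%.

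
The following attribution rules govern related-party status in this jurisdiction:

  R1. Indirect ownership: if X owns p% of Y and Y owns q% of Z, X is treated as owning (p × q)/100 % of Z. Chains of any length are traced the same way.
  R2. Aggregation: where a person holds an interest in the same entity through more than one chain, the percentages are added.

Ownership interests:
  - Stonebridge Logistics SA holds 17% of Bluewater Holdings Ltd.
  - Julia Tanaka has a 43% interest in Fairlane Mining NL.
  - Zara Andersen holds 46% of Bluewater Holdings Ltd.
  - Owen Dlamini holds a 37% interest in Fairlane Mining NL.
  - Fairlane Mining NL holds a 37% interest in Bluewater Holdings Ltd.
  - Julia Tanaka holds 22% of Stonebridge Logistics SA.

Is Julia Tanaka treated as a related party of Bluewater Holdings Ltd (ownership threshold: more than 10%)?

Chain via Stonebridge Logistics SA (R1): 22% × 17% = 3.74% of Bluewater Holdings Ltd.
Chain via Fairlane Mining NL (R1): 43% × 37% = 15.91% of Bluewater Holdings Ltd.
Aggregating (R2): 3.74% + 15.91% = 19.65%.
19.65% exceeds the 10% threshold, so Julia is a related party to Bluewater Holdings Ltd.

Yes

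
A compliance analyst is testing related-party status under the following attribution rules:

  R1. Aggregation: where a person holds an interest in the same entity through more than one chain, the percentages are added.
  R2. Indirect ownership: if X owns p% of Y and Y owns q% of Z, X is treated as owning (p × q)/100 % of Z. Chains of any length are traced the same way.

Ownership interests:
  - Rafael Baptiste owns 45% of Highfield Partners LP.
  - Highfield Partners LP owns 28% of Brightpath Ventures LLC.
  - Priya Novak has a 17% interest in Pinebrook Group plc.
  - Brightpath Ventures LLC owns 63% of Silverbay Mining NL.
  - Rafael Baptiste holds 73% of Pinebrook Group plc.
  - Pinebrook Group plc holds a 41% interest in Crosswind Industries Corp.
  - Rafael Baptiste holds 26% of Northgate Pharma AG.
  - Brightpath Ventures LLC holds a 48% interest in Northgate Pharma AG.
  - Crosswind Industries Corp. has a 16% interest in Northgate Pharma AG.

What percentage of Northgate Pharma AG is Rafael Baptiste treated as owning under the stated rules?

36.8368%

Chain via Highfield Partners LP → Brightpath Ventures LLC (R2): 45% × 28% × 48% = 6.048% of Northgate Pharma AG.
Chain via Pinebrook Group plc → Crosswind Industries Corp. (R2): 73% × 41% × 16% = 4.7888% of Northgate Pharma AG.
Direct interest in Northgate Pharma AG: 26%.
Aggregating (R1): 6.048% + 4.7888% + 26% = 36.8368%.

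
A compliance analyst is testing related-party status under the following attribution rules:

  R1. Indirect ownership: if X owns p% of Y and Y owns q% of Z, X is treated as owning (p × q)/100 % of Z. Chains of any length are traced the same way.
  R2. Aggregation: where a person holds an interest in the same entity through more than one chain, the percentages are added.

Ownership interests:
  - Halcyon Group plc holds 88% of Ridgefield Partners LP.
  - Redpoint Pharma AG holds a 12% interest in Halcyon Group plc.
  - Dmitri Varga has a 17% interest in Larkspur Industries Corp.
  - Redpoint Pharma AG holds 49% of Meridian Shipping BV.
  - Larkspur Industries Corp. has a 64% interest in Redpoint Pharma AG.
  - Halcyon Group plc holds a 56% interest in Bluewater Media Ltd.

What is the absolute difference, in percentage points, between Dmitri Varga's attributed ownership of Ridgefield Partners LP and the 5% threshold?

3.851072

Chain via Larkspur Industries Corp. → Redpoint Pharma AG → Halcyon Group plc (R1): 17% × 64% × 12% × 88% = 1.148928% of Ridgefield Partners LP.
1.148928% falls short of the 5% threshold by 3.851072 percentage points.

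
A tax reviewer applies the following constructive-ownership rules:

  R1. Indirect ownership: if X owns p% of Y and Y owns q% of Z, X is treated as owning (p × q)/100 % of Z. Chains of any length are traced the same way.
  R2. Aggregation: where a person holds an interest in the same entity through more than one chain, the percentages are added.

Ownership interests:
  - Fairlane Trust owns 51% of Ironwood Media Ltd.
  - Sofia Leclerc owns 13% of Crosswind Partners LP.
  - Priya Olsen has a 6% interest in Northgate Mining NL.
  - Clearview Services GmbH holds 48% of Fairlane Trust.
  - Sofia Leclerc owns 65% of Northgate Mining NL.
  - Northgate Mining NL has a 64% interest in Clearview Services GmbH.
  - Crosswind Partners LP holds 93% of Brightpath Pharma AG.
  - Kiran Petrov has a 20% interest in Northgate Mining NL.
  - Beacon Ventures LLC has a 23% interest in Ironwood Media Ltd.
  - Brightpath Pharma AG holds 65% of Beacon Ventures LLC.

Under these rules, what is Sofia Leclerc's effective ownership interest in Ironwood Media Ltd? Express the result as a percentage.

Chain via Crosswind Partners LP → Brightpath Pharma AG → Beacon Ventures LLC (R1): 13% × 93% × 65% × 23% = 1.807455% of Ironwood Media Ltd.
Chain via Northgate Mining NL → Clearview Services GmbH → Fairlane Trust (R1): 65% × 64% × 48% × 51% = 10.18368% of Ironwood Media Ltd.
Aggregating (R2): 1.807455% + 10.18368% = 11.991135%.

11.991135%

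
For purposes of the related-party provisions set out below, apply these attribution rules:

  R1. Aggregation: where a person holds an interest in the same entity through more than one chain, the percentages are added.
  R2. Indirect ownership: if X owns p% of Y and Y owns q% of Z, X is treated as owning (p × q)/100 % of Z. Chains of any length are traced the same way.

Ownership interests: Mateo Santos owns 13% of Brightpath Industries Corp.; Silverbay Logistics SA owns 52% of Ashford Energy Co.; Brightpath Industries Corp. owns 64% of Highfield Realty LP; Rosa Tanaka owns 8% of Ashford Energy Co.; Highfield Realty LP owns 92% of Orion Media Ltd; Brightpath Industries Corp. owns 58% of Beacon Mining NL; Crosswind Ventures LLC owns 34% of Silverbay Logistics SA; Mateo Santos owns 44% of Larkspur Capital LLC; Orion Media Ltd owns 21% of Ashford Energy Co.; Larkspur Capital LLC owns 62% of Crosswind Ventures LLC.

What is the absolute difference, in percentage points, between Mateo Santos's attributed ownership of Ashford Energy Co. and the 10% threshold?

Chain via Larkspur Capital LLC → Crosswind Ventures LLC → Silverbay Logistics SA (R2): 44% × 62% × 34% × 52% = 4.823104% of Ashford Energy Co.
Chain via Brightpath Industries Corp. → Highfield Realty LP → Orion Media Ltd (R2): 13% × 64% × 92% × 21% = 1.607424% of Ashford Energy Co.
Aggregating (R1): 4.823104% + 1.607424% = 6.430528%.
6.430528% falls short of the 10% threshold by 3.569472 percentage points.

3.569472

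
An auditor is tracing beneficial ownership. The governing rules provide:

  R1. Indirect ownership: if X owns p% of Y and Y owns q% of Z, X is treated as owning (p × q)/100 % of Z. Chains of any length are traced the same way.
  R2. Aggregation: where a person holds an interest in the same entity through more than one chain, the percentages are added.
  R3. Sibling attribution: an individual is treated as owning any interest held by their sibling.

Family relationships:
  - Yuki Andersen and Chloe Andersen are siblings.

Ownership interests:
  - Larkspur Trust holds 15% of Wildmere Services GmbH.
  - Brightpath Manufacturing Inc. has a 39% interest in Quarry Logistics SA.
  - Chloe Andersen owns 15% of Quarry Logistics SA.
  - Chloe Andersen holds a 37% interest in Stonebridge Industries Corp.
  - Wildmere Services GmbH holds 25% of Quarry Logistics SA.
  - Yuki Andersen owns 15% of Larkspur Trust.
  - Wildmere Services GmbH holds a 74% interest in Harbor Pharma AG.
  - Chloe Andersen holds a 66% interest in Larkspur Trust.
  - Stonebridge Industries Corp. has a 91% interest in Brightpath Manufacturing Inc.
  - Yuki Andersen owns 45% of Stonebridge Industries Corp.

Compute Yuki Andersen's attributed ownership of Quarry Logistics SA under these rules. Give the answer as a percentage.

47.1393%

By sibling attribution (R3), Yuki Andersen is treated as also owning Chloe Andersen's interest in Stonebridge Industries Corp, giving 45% + 37% = 82%.
By sibling attribution (R3), Yuki Andersen is treated as also owning Chloe Andersen's interest in Larkspur Trust, giving 15% + 66% = 81%.
By sibling attribution (R3), Yuki Andersen is treated as owning Chloe Andersen's 15% interest in Quarry Logistics SA.
Chain via Stonebridge Industries Corp. → Brightpath Manufacturing Inc. (R1): 82% × 91% × 39% = 29.1018% of Quarry Logistics SA.
Chain via Larkspur Trust → Wildmere Services GmbH (R1): 81% × 15% × 25% = 3.0375% of Quarry Logistics SA.
Direct interest in Quarry Logistics SA: 15%.
Aggregating (R2): 29.1018% + 3.0375% + 15% = 47.1393%.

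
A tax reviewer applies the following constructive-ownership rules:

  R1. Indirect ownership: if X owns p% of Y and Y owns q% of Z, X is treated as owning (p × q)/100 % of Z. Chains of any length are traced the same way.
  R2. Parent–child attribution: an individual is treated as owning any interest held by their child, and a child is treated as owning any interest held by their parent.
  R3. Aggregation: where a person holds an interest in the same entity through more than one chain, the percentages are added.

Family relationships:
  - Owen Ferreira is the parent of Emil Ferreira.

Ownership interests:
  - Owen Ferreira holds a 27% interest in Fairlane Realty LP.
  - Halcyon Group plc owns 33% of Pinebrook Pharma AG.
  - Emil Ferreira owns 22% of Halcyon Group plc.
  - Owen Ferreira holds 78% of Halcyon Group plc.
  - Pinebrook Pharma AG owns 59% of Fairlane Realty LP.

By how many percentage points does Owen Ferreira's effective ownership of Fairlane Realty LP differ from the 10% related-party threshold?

By parent–child attribution (R2), Owen Ferreira is treated as also owning Emil Ferreira's interest in Halcyon Group plc, giving 78% + 22% = 100%.
Chain via Halcyon Group plc → Pinebrook Pharma AG (R1): 100% × 33% × 59% = 19.47% of Fairlane Realty LP.
Direct interest in Fairlane Realty LP: 27%.
Aggregating (R3): 19.47% + 27% = 46.47%.
46.47% exceeds the 10% threshold by 36.47 percentage points.

36.47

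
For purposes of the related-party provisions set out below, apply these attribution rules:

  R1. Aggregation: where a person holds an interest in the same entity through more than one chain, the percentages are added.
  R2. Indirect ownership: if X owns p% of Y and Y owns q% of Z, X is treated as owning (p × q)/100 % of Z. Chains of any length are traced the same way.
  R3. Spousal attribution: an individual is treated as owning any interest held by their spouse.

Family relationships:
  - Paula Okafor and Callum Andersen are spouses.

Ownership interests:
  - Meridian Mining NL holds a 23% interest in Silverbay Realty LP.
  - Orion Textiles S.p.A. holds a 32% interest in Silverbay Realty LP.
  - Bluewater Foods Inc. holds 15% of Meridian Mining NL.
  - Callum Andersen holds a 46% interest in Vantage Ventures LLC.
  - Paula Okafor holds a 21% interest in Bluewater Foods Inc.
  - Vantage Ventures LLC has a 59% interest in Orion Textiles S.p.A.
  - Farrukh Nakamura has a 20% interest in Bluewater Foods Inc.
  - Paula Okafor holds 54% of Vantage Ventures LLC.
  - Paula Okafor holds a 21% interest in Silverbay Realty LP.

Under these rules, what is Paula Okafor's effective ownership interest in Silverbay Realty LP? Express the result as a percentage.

40.6045%

By spousal attribution (R3), Paula Okafor is treated as also owning Callum Andersen's interest in Vantage Ventures LLC, giving 54% + 46% = 100%.
Chain via Vantage Ventures LLC → Orion Textiles S.p.A. (R2): 100% × 59% × 32% = 18.88% of Silverbay Realty LP.
Chain via Bluewater Foods Inc. → Meridian Mining NL (R2): 21% × 15% × 23% = 0.7245% of Silverbay Realty LP.
Direct interest in Silverbay Realty LP: 21%.
Aggregating (R1): 18.88% + 0.7245% + 21% = 40.6045%.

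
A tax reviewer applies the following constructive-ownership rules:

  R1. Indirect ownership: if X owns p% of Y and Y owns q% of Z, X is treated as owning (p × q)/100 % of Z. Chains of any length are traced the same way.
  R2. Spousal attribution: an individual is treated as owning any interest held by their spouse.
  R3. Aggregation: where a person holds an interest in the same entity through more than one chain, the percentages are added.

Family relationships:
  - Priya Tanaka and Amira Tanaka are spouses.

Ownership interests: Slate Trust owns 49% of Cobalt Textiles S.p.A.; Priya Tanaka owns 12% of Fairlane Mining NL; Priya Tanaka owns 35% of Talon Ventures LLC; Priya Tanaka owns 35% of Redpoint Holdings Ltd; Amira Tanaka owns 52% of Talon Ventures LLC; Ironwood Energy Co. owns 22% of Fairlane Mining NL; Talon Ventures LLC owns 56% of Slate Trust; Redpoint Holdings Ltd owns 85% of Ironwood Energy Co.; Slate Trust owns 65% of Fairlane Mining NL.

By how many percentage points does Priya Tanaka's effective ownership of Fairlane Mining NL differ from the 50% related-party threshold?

By spousal attribution (R2), Priya Tanaka is treated as also owning Amira Tanaka's interest in Talon Ventures LLC, giving 35% + 52% = 87%.
Chain via Talon Ventures LLC → Slate Trust (R1): 87% × 56% × 65% = 31.668% of Fairlane Mining NL.
Chain via Redpoint Holdings Ltd → Ironwood Energy Co. (R1): 35% × 85% × 22% = 6.545% of Fairlane Mining NL.
Direct interest in Fairlane Mining NL: 12%.
Aggregating (R3): 31.668% + 6.545% + 12% = 50.213%.
50.213% exceeds the 50% threshold by 0.213 percentage points.

0.213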